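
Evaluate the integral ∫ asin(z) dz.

z*asin(z) + sqrt(-z**2 + 1) + C

Use integration by parts with u = arcsin(z), dv = dz.
Then du = 1/sqrt(-z**2 + 1) dz.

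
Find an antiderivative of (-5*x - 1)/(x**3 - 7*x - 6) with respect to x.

-4*log(x - 3)/5 - log(x + 1) + 9*log(x + 2)/5 + C

Factor the denominator: (x - 3)*(x + 1)*(x + 2).
Partial-fraction decomposition: 9/(5*(x + 2)) - 1/(x + 1) - 4/(5*(x - 3)).
Integrate each term: A/(x−a) contributes A·log|x−a|.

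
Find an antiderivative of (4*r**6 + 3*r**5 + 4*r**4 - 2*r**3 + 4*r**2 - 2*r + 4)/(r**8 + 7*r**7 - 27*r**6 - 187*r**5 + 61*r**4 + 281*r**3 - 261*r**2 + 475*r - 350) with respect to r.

Factor the denominator: (r - 5)*(r - 1)**2*(r + 2)*(r + 5)*(r + 7)*(r**2 + 1).
Partial-fraction decomposition: -3*(9*r - 13)/(13000*(r**2 + 1)) - 430679/(384000*(r + 7)) + 6221/(6240*(r + 5)) - 88/(1575*(r + 2)) - 275/(9216*(r - 1)) - 5/(384*(r - 1)**2) + 74219/(349440*(r - 5)).
Integrate each term; A/(r−a) gives A·log|r−a|; the (Br+D)/(r²+p²) term gives a log and an atan.

74219*log(r - 5)/349440 - 275*log(r - 1)/9216 - 88*log(r + 2)/1575 + 6221*log(r + 5)/6240 - 430679*log(r + 7)/384000 - 27*log(r**2 + 1)/26000 + 3*atan(r)/1000 + 5/(384*r - 384) + C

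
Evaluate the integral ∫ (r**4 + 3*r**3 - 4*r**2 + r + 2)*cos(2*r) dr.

Use integration by parts with u = r**4 + 3*r**3 - 4*r**2 + r + 2, dv = cos(2*r) dr, so v = sin(2*r)/2.
Apply parts 4 times (tabular method): alternate signs, differentiate u down to 0, integrate dv up.

r**4*sin(2*r)/2 + 3*r**3*sin(2*r)/2 + r**3*cos(2*r) - 7*r**2*sin(2*r)/2 + 9*r**2*cos(2*r)/4 - 7*r*sin(2*r)/4 - 7*r*cos(2*r)/2 + 11*sin(2*r)/4 - 7*cos(2*r)/8 + C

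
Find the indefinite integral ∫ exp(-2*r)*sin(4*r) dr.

Let I denote the integral. Integrate by parts with u = sin(4*r), dv = exp(-2*r) dr, so v = -exp(-2*r)/2: I = -exp(-2*r)*sin(4*r)/2 + 2·∫ exp(-2*r)*cos(4*r) dr.
Apply parts again with u = cos(4*r), dv = exp(-2*r) dr: ∫ exp(-2*r)*cos(4*r) dr = -exp(-2*r)*cos(4*r)/2 − 2·I. Substituting back brings back I: I = -exp(-2*r)*sin(4*r)/2 - exp(-2*r)*cos(4*r) − 4·I.
Solving for I: (1 + 4)·I equals the remaining terms, so I = (1/5)·(-exp(-2*r)*sin(4*r)/2 - exp(-2*r)*cos(4*r)).

-exp(-2*r)*sin(4*r)/10 - exp(-2*r)*cos(4*r)/5 + C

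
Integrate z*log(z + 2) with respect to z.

z**2*log(z + 2)/2 - z**2/4 + z - 2*log(z + 2) + C

Use integration by parts with u = log(z + 2), dv = z dz.
Then du = 1/(z + 2) dz and v = z**2/2.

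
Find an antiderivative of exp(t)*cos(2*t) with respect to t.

Let I denote the integral. Integrate by parts with u = cos(2*t), dv = exp(t) dt, so v = exp(t): I = exp(t)*cos(2*t) + 2·∫ exp(t)*sin(2*t) dt.
Apply parts again with u = sin(2*t), dv = exp(t) dt: ∫ exp(t)*sin(2*t) dt = exp(t)*sin(2*t) − 2·I. Substituting back brings back I: I = 2*exp(t)*sin(2*t) + exp(t)*cos(2*t) − 4·I.
Solving for I: (1 + 4)·I equals the remaining terms, so I = (1/5)·(2*exp(t)*sin(2*t) + exp(t)*cos(2*t)).

2*exp(t)*sin(2*t)/5 + exp(t)*cos(2*t)/5 + C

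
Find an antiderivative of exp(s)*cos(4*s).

Let I denote the integral. Integrate by parts with u = cos(4*s), dv = exp(s) ds, so v = exp(s): I = exp(s)*cos(4*s) + 4·∫ exp(s)*sin(4*s) ds.
Apply parts again with u = sin(4*s), dv = exp(s) ds: ∫ exp(s)*sin(4*s) ds = exp(s)*sin(4*s) − 4·I. Substituting back brings back I: I = 4*exp(s)*sin(4*s) + exp(s)*cos(4*s) − 16·I.
Solving for I: (1 + 16)·I equals the remaining terms, so I = (1/17)·(4*exp(s)*sin(4*s) + exp(s)*cos(4*s)).

4*exp(s)*sin(4*s)/17 + exp(s)*cos(4*s)/17 + C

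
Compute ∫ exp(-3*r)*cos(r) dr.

Let I denote the integral. Integrate by parts with u = cos(r), dv = exp(-3*r) dr, so v = -exp(-3*r)/3: I = -exp(-3*r)*cos(r)/3 − (1/3)·∫ exp(-3*r)*sin(r) dr.
Apply parts again with u = sin(r), dv = exp(-3*r) dr: ∫ exp(-3*r)*sin(r) dr = -exp(-3*r)*sin(r)/3 + (1/3)·I. Substituting back brings back I: I = exp(-3*r)*sin(r)/9 - exp(-3*r)*cos(r)/3 − (1/9)·I.
Solving for I: (1 + 1/9)·I equals the remaining terms, so I = (9/10)·(exp(-3*r)*sin(r)/9 - exp(-3*r)*cos(r)/3).

exp(-3*r)*sin(r)/10 - 3*exp(-3*r)*cos(r)/10 + C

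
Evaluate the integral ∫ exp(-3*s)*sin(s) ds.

-3*exp(-3*s)*sin(s)/10 - exp(-3*s)*cos(s)/10 + C

Let I denote the integral. Integrate by parts with u = sin(s), dv = exp(-3*s) ds, so v = -exp(-3*s)/3: I = -exp(-3*s)*sin(s)/3 + (1/3)·∫ exp(-3*s)*cos(s) ds.
Apply parts again with u = cos(s), dv = exp(-3*s) ds: ∫ exp(-3*s)*cos(s) ds = -exp(-3*s)*cos(s)/3 − (1/3)·I. Substituting back brings back I: I = -exp(-3*s)*sin(s)/3 - exp(-3*s)*cos(s)/9 − (1/9)·I.
Solving for I: (1 + 1/9)·I equals the remaining terms, so I = (9/10)·(-exp(-3*s)*sin(s)/3 - exp(-3*s)*cos(s)/9).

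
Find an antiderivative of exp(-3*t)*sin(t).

Let I denote the integral. Integrate by parts with u = sin(t), dv = exp(-3*t) dt, so v = -exp(-3*t)/3: I = -exp(-3*t)*sin(t)/3 + (1/3)·∫ exp(-3*t)*cos(t) dt.
Apply parts again with u = cos(t), dv = exp(-3*t) dt: ∫ exp(-3*t)*cos(t) dt = -exp(-3*t)*cos(t)/3 − (1/3)·I. Substituting back brings back I: I = -exp(-3*t)*sin(t)/3 - exp(-3*t)*cos(t)/9 − (1/9)·I.
Solving for I: (1 + 1/9)·I equals the remaining terms, so I = (9/10)·(-exp(-3*t)*sin(t)/3 - exp(-3*t)*cos(t)/9).

-3*exp(-3*t)*sin(t)/10 - exp(-3*t)*cos(t)/10 + C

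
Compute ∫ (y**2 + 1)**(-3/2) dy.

Substitute y = tan(θ), so dy = sec(θ)^2 dθ and the radical becomes sqrt(y**2 + 1) = sec(θ) by the Pythagorean identity.
Integrate the resulting trig expression in θ, then back-substitute tan(θ) = y, sec(θ) = sqrt(y**2 + 1) (absorbing any constant into C).

y/sqrt(y**2 + 1) + C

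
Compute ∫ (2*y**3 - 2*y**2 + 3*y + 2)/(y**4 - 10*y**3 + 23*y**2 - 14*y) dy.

-log(y)/7 + 611*log(y - 7)/210 - 8*log(y - 2)/5 + 5*log(y - 1)/6 + C

Factor the denominator: y*(y - 7)*(y - 2)*(y - 1).
Partial-fraction decomposition: 5/(6*(y - 1)) - 8/(5*(y - 2)) + 611/(210*(y - 7)) - 1/(7*y).
Integrate each term: A/(y−a) contributes A·log|y−a|.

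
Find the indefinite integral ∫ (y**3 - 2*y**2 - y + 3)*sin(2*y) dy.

Use integration by parts with u = y**3 - 2*y**2 - y + 3, dv = sin(2*y) dy, so v = -cos(2*y)/2.
Apply parts 3 times (tabular method): alternate signs, differentiate u down to 0, integrate dv up.

-y**3*cos(2*y)/2 + 3*y**2*sin(2*y)/4 + y**2*cos(2*y) - y*sin(2*y) + 5*y*cos(2*y)/4 - 5*sin(2*y)/8 - 2*cos(2*y) + C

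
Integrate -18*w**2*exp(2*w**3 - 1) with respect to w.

-3*exp(2*w**3 - 1) + C

Let u = 2*w**3 - 1, so du = (6*w**2) dw.
Rewriting, the integral becomes -3·∫ e^u du = -3·e^u.
Substituting back, u = 2*w**3 - 1.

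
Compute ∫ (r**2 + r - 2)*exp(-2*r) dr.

(-r**2 - 2*r + 1)*exp(-2*r)/2 + C

Use integration by parts with u = r**2 + r - 2, dv = exp(-2*r) dr, so v = -exp(-2*r)/2.
Apply parts 2 times (tabular method): alternate signs, differentiate u down to 0, integrate dv up.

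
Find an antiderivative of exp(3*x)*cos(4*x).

4*exp(3*x)*sin(4*x)/25 + 3*exp(3*x)*cos(4*x)/25 + C

Let I denote the integral. Integrate by parts with u = cos(4*x), dv = exp(3*x) dx, so v = exp(3*x)/3: I = exp(3*x)*cos(4*x)/3 + (4/3)·∫ exp(3*x)*sin(4*x) dx.
Apply parts again with u = sin(4*x), dv = exp(3*x) dx: ∫ exp(3*x)*sin(4*x) dx = exp(3*x)*sin(4*x)/3 − (4/3)·I. Substituting back brings back I: I = 4*exp(3*x)*sin(4*x)/9 + exp(3*x)*cos(4*x)/3 − (16/9)·I.
Solving for I: (1 + 16/9)·I equals the remaining terms, so I = (9/25)·(4*exp(3*x)*sin(4*x)/9 + exp(3*x)*cos(4*x)/3).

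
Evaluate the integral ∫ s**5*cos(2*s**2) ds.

s**4*sin(2*s**2)/4 + s**2*cos(2*s**2)/4 - sin(2*s**2)/8 + C

Let u = s², du = 2s ds; rewrite as (1/2)∫ u^2·cos(2u) du.
Now integrate by parts 2 times.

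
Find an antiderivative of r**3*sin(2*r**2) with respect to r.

-r**2*cos(2*r**2)/4 + sin(2*r**2)/8 + C

Let u = r², du = 2r dr; rewrite as (1/2)∫ u^1·sin(2u) du.
Now integrate by parts 1 time.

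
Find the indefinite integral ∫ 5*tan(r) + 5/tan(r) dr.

5*log(tan(r)) + C

Let u = tan(r), so du = (tan(r)**2 + 1) dr.
Rewriting, the integral becomes 5·∫ 1/u du = 5·log(u).
Substituting back, u = tan(r).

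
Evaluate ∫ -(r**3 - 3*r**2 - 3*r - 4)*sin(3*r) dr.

r**3*cos(3*r)/3 - r**2*sin(3*r)/3 - r**2*cos(3*r) + 2*r*sin(3*r)/3 - 11*r*cos(3*r)/9 + 11*sin(3*r)/27 - 10*cos(3*r)/9 + C

Use integration by parts with u = r**3 - 3*r**2 - 3*r - 4, dv = -sin(3*r) dr, so v = cos(3*r)/3.
Apply parts 3 times (tabular method): alternate signs, differentiate u down to 0, integrate dv up.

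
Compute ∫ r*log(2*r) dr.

Use integration by parts with u = log(2*r), dv = r dr.
Then du = 1/r dr and v = r**2/2.

r**2*(log(r) + log(2))/2 - r**2/4 + C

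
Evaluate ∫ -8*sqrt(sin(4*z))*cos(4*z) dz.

-4*sin(4*z)**(3/2)/3 + C

Let u = sin(4*z), so du = (4*cos(4*z)) dz.
Rewriting, the integral becomes -2·∫ √u du = -2·(2/3)u^(3/2).
Substituting back, u = sin(4*z).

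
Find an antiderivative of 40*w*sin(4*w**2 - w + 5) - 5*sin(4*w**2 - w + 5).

-5*cos(4*w**2 - w + 5) + C

Let u = 4*w**2 - w + 5, so du = (8*w - 1) dw.
Rewriting, the integral becomes 5·∫ sin(u) du = 5·-cos(u).
Substituting back, u = 4*w**2 - w + 5.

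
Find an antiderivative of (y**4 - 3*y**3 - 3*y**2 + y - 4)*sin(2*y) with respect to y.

-y**4*cos(2*y)/2 + y**3*sin(2*y) + 3*y**3*cos(2*y)/2 - 9*y**2*sin(2*y)/4 + 3*y**2*cos(2*y) - 3*y*sin(2*y) - 11*y*cos(2*y)/4 + 11*sin(2*y)/8 + cos(2*y)/2 + C

Use integration by parts with u = y**4 - 3*y**3 - 3*y**2 + y - 4, dv = sin(2*y) dy, so v = -cos(2*y)/2.
Apply parts 4 times (tabular method): alternate signs, differentiate u down to 0, integrate dv up.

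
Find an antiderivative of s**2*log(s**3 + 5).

s**3*log(s**3 + 5)/3 - s**3/3 + 5*log(s**3 + 5)/3 + C

Let u = s**3 + 5, so du = (3*s**2) ds.
The integral becomes (1/3)·∫ log(u) du; integrate by parts with u′=log(u), dv′=du.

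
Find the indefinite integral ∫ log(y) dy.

y*log(y) - y + C

Use integration by parts with u = log(y), dv = dy.
Then du = 1/y dy and v = y.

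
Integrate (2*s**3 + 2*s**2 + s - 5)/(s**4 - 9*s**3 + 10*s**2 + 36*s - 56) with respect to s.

262*log(s - 7)/75 - 639*log(s - 2)/400 + 5*log(s + 2)/48 + 21/(20*s - 40) + C

Factor the denominator: (s - 7)*(s - 2)**2*(s + 2).
Partial-fraction decomposition: 5/(48*(s + 2)) - 639/(400*(s - 2)) - 21/(20*(s - 2)**2) + 262/(75*(s - 7)).
Integrate each term; A/(s−a) gives A·log|s−a|; A/(s−a)² gives −A/(s−a).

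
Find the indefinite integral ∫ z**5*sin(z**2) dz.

-z**4*cos(z**2)/2 + z**2*sin(z**2) + cos(z**2) + C

Let u = z², du = 2z dz; rewrite as (1/2)∫ u^2·sin(1u) du.
Now integrate by parts 2 times.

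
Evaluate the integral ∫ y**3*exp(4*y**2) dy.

Let u = y², du = 2y dy; rewrite as (1/2)∫ u^1·exp(4u) du.
Now integrate by parts 1 time.

(4*y**2 - 1)*exp(4*y**2)/32 + C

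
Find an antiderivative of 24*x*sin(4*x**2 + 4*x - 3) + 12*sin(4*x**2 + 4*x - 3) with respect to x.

-3*cos(4*x**2 + 4*x - 3) + C

Let u = 4*x**2 + 4*x - 3, so du = (8*x + 4) dx.
Rewriting, the integral becomes 3·∫ sin(u) du = 3·-cos(u).
Substituting back, u = 4*x**2 + 4*x - 3.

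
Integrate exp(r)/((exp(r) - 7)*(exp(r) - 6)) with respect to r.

log(exp(r) - 7) - log(exp(r) - 6) + C

Let u = e^r, du = e^r dr.
The integral becomes ∫ du/((u-6)(u-7)); decompose into partial fractions.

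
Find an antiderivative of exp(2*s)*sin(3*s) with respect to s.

Let I denote the integral. Integrate by parts with u = sin(3*s), dv = exp(2*s) ds, so v = exp(2*s)/2: I = exp(2*s)*sin(3*s)/2 − (3/2)·∫ exp(2*s)*cos(3*s) ds.
Apply parts again with u = cos(3*s), dv = exp(2*s) ds: ∫ exp(2*s)*cos(3*s) ds = exp(2*s)*cos(3*s)/2 + (3/2)·I. Substituting back brings back I: I = exp(2*s)*sin(3*s)/2 - 3*exp(2*s)*cos(3*s)/4 − (9/4)·I.
Solving for I: (1 + 9/4)·I equals the remaining terms, so I = (4/13)·(exp(2*s)*sin(3*s)/2 - 3*exp(2*s)*cos(3*s)/4).

2*exp(2*s)*sin(3*s)/13 - 3*exp(2*s)*cos(3*s)/13 + C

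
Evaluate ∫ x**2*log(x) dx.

x**3*log(x)/3 - x**3/9 + C

Use integration by parts with u = log(x), dv = x**2 dx.
Then du = 1/x dx and v = x**3/3.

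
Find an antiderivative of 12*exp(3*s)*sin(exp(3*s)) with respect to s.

-4*cos(exp(3*s)) + C

Let u = exp(3*s), so du = (3*exp(3*s)) ds.
Rewriting, the integral becomes 4·∫ sin(u) du = 4·-cos(u).
Substituting back, u = exp(3*s).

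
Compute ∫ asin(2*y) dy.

y*asin(2*y) + sqrt(-4*y**2 + 1)/2 + C

Use integration by parts with u = arcsin(2*y), dv = dy.
Then du = 2/sqrt(-4*y**2 + 1) dy.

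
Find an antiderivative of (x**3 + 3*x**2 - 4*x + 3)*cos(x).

x**3*sin(x) + 3*x**2*sin(x) + 3*x**2*cos(x) - 10*x*sin(x) + 6*x*cos(x) - 3*sin(x) - 10*cos(x) + C

Use integration by parts with u = x**3 + 3*x**2 - 4*x + 3, dv = cos(x) dx, so v = sin(x).
Apply parts 3 times (tabular method): alternate signs, differentiate u down to 0, integrate dv up.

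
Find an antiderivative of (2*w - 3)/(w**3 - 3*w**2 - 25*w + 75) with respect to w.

7*log(w - 5)/20 - 3*log(w - 3)/16 - 13*log(w + 5)/80 + C

Factor the denominator: (w - 5)*(w - 3)*(w + 5).
Partial-fraction decomposition: -13/(80*(w + 5)) - 3/(16*(w - 3)) + 7/(20*(w - 5)).
Integrate each term: A/(w−a) contributes A·log|w−a|.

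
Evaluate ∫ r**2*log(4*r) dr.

r**3*(log(r) + 2*log(2))/3 - r**3/9 + C

Use integration by parts with u = log(4*r), dv = r**2 dr.
Then du = 1/r dr and v = r**3/3.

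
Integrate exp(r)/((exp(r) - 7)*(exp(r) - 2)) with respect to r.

log(exp(r) - 7)/5 - log(exp(r) - 2)/5 + C

Let u = e^r, du = e^r dr.
The integral becomes ∫ du/((u-7)(u-2)); decompose into partial fractions.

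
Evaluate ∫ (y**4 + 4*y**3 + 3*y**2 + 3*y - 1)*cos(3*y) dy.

Use integration by parts with u = y**4 + 4*y**3 + 3*y**2 + 3*y - 1, dv = cos(3*y) dy, so v = sin(3*y)/3.
Apply parts 4 times (tabular method): alternate signs, differentiate u down to 0, integrate dv up.

y**4*sin(3*y)/3 + 4*y**3*sin(3*y)/3 + 4*y**3*cos(3*y)/9 + 5*y**2*sin(3*y)/9 + 4*y**2*cos(3*y)/3 + y*sin(3*y)/9 + 10*y*cos(3*y)/27 - 37*sin(3*y)/81 + cos(3*y)/27 + C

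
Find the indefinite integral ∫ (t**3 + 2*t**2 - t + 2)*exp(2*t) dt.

Use integration by parts with u = t**3 + 2*t**2 - t + 2, dv = exp(2*t) dt, so v = exp(2*t)/2.
Apply parts 3 times (tabular method): alternate signs, differentiate u down to 0, integrate dv up.

(4*t**3 + 2*t**2 - 6*t + 11)*exp(2*t)/8 + C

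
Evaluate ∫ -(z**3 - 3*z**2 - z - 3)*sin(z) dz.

z**3*cos(z) - 3*z**2*sin(z) - 3*z**2*cos(z) + 6*z*sin(z) - 7*z*cos(z) + 7*sin(z) + 3*cos(z) + C

Use integration by parts with u = z**3 - 3*z**2 - z - 3, dv = -sin(z) dz, so v = cos(z).
Apply parts 3 times (tabular method): alternate signs, differentiate u down to 0, integrate dv up.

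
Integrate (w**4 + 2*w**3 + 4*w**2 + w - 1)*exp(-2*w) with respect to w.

(-2*w**4 - 8*w**3 - 20*w**2 - 22*w - 9)*exp(-2*w)/4 + C

Use integration by parts with u = w**4 + 2*w**3 + 4*w**2 + w - 1, dv = exp(-2*w) dw, so v = -exp(-2*w)/2.
Apply parts 4 times (tabular method): alternate signs, differentiate u down to 0, integrate dv up.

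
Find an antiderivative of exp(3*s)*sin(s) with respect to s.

Let I denote the integral. Integrate by parts with u = sin(s), dv = exp(3*s) ds, so v = exp(3*s)/3: I = exp(3*s)*sin(s)/3 − (1/3)·∫ exp(3*s)*cos(s) ds.
Apply parts again with u = cos(s), dv = exp(3*s) ds: ∫ exp(3*s)*cos(s) ds = exp(3*s)*cos(s)/3 + (1/3)·I. Substituting back brings back I: I = exp(3*s)*sin(s)/3 - exp(3*s)*cos(s)/9 − (1/9)·I.
Solving for I: (1 + 1/9)·I equals the remaining terms, so I = (9/10)·(exp(3*s)*sin(s)/3 - exp(3*s)*cos(s)/9).

3*exp(3*s)*sin(s)/10 - exp(3*s)*cos(s)/10 + C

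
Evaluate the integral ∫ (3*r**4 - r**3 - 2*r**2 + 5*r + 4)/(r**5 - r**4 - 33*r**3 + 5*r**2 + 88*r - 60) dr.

1817*log(r - 6)/1100 - 73*log(r - 1)/900 - 7*log(r + 2)/36 + 643*log(r + 5)/396 + 1/(10*r - 10) + C

Factor the denominator: (r - 6)*(r - 1)**2*(r + 2)*(r + 5).
Partial-fraction decomposition: 643/(396*(r + 5)) - 7/(36*(r + 2)) - 73/(900*(r - 1)) - 1/(10*(r - 1)**2) + 1817/(1100*(r - 6)).
Integrate each term; A/(r−a) gives A·log|r−a|; A/(r−a)² gives −A/(r−a).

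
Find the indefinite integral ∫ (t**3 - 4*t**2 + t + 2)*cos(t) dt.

Use integration by parts with u = t**3 - 4*t**2 + t + 2, dv = cos(t) dt, so v = sin(t).
Apply parts 3 times (tabular method): alternate signs, differentiate u down to 0, integrate dv up.

t**3*sin(t) - 4*t**2*sin(t) + 3*t**2*cos(t) - 5*t*sin(t) - 8*t*cos(t) + 10*sin(t) - 5*cos(t) + C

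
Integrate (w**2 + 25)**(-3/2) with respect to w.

Substitute w = 5·tan(θ), so dw = 5·sec(θ)^2 dθ and the radical becomes sqrt(w**2 + 25) = 5·sec(θ) by the Pythagorean identity.
Integrate the resulting trig expression in θ, then back-substitute tan(θ) = w/5, sec(θ) = sqrt(w**2 + 25)/5 (absorbing any constant into C).

w/(25*sqrt(w**2 + 25)) + C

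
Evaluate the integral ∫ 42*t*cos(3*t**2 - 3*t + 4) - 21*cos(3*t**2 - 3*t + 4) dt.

7*sin(3*t**2 - 3*t + 4) + C

Let u = 3*t**2 - 3*t + 4, so du = (6*t - 3) dt.
Rewriting, the integral becomes 7·∫ cos(u) du = 7·sin(u).
Substituting back, u = 3*t**2 - 3*t + 4.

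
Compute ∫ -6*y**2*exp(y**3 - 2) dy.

Let u = y**3 - 2, so du = (3*y**2) dy.
Rewriting, the integral becomes -2·∫ e^u du = -2·e^u.
Substituting back, u = y**3 - 2.

-2*exp(y**3 - 2) + C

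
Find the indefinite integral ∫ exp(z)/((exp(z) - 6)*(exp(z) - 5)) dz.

log(exp(z) - 6) - log(exp(z) - 5) + C

Let u = e^z, du = e^z dz.
The integral becomes ∫ du/((u-5)(u-6)); decompose into partial fractions.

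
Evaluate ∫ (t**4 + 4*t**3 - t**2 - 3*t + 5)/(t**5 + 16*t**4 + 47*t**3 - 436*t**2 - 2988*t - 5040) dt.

2111*log(t - 6)/17160 - log(t + 4)/60 + 60*log(t + 5)/11 - 419*log(t + 6)/24 + 503*log(t + 7)/39 + C

Factor the denominator: (t - 6)*(t + 4)*(t + 5)*(t + 6)*(t + 7).
Partial-fraction decomposition: 503/(39*(t + 7)) - 419/(24*(t + 6)) + 60/(11*(t + 5)) - 1/(60*(t + 4)) + 2111/(17160*(t - 6)).
Integrate each term: A/(t−a) contributes A·log|t−a|.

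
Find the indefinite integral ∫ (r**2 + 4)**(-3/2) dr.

r/(4*sqrt(r**2 + 4)) + C

Substitute r = 2·tan(θ), so dr = 2·sec(θ)^2 dθ and the radical becomes sqrt(r**2 + 4) = 2·sec(θ) by the Pythagorean identity.
Integrate the resulting trig expression in θ, then back-substitute tan(θ) = r/2, sec(θ) = sqrt(r**2 + 4)/2 (absorbing any constant into C).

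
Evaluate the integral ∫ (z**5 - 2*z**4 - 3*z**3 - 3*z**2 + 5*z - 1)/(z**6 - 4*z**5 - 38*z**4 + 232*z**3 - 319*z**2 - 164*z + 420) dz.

161*log(z - 5)/144 + 13*log(z - 3)/80 - 17*log(z - 2)/27 - log(z + 1)/144 + 769*log(z + 7)/2160 + 1/(3*z - 6) + C

Factor the denominator: (z - 5)*(z - 3)*(z - 2)**2*(z + 1)*(z + 7).
Partial-fraction decomposition: 769/(2160*(z + 7)) - 1/(144*(z + 1)) - 17/(27*(z - 2)) - 1/(3*(z - 2)**2) + 13/(80*(z - 3)) + 161/(144*(z - 5)).
Integrate each term; A/(z−a) gives A·log|z−a|; A/(z−a)² gives −A/(z−a).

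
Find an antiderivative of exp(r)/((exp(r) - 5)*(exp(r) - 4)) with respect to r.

log(exp(r) - 5) - log(exp(r) - 4) + C

Let u = e^r, du = e^r dr.
The integral becomes ∫ du/((u-4)(u-5)); decompose into partial fractions.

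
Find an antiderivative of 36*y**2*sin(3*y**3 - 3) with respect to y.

Let u = 3*y**3 - 3, so du = (9*y**2) dy.
Rewriting, the integral becomes 4·∫ sin(u) du = 4·-cos(u).
Substituting back, u = 3*y**3 - 3.

-4*cos(3*y**3 - 3) + C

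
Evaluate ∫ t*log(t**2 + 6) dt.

Let u = t**2 + 6, so du = (2*t) dt.
The integral becomes (1/2)·∫ log(u) du; integrate by parts with u′=log(u), dv′=du.

t**2*log(t**2 + 6)/2 - t**2/2 + 3*log(t**2 + 6) + C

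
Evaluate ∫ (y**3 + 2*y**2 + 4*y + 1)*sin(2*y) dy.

-y**3*cos(2*y)/2 + 3*y**2*sin(2*y)/4 - y**2*cos(2*y) + y*sin(2*y) - 5*y*cos(2*y)/4 + 5*sin(2*y)/8 + C

Use integration by parts with u = y**3 + 2*y**2 + 4*y + 1, dv = sin(2*y) dy, so v = -cos(2*y)/2.
Apply parts 3 times (tabular method): alternate signs, differentiate u down to 0, integrate dv up.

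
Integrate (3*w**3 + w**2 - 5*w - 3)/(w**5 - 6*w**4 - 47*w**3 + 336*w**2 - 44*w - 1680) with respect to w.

Factor the denominator: (w - 6)*(w - 5)*(w - 4)*(w + 2)*(w + 7).
Partial-fraction decomposition: -79/(715*(w + 7)) + 13/(1680*(w + 2)) + 185/(132*(w - 4)) - 31/(7*(w - 5)) + 651/(208*(w - 6)).
Integrate each term: A/(w−a) contributes A·log|w−a|.

651*log(w - 6)/208 - 31*log(w - 5)/7 + 185*log(w - 4)/132 + 13*log(w + 2)/1680 - 79*log(w + 7)/715 + C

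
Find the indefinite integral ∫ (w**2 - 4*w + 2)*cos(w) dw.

w**2*sin(w) - 4*w*sin(w) + 2*w*cos(w) - 4*cos(w) + C

Use integration by parts with u = w**2 - 4*w + 2, dv = cos(w) dw, so v = sin(w).
Apply parts 2 times (tabular method): alternate signs, differentiate u down to 0, integrate dv up.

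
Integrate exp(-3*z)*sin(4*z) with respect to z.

-3*exp(-3*z)*sin(4*z)/25 - 4*exp(-3*z)*cos(4*z)/25 + C

Let I denote the integral. Integrate by parts with u = sin(4*z), dv = exp(-3*z) dz, so v = -exp(-3*z)/3: I = -exp(-3*z)*sin(4*z)/3 + (4/3)·∫ exp(-3*z)*cos(4*z) dz.
Apply parts again with u = cos(4*z), dv = exp(-3*z) dz: ∫ exp(-3*z)*cos(4*z) dz = -exp(-3*z)*cos(4*z)/3 − (4/3)·I. Substituting back brings back I: I = -exp(-3*z)*sin(4*z)/3 - 4*exp(-3*z)*cos(4*z)/9 − (16/9)·I.
Solving for I: (1 + 16/9)·I equals the remaining terms, so I = (9/25)·(-exp(-3*z)*sin(4*z)/3 - 4*exp(-3*z)*cos(4*z)/9).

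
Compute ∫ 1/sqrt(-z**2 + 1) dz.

asin(z) + C

Substitute z = sin(θ), so dz = cos(θ) dθ and the radical becomes sqrt(-z**2 + 1) = cos(θ) by the Pythagorean identity.
Integrate the resulting trig expression in θ, then back-substitute θ = asin(z), sin(θ) = z, cos(θ) = sqrt(-z**2 + 1) (absorbing any constant into C).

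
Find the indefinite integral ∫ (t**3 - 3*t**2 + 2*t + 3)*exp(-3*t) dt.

Use integration by parts with u = t**3 - 3*t**2 + 2*t + 3, dv = exp(-3*t) dt, so v = -exp(-3*t)/3.
Apply parts 3 times (tabular method): alternate signs, differentiate u down to 0, integrate dv up.

(-9*t**3 + 18*t**2 - 6*t - 29)*exp(-3*t)/27 + C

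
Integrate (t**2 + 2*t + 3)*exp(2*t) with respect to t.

Use integration by parts with u = t**2 + 2*t + 3, dv = exp(2*t) dt, so v = exp(2*t)/2.
Apply parts 2 times (tabular method): alternate signs, differentiate u down to 0, integrate dv up.

(2*t**2 + 2*t + 5)*exp(2*t)/4 + C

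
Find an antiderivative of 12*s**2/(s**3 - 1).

4*log(s**3 - 1) + C

Let u = s**3 - 1, so du = (3*s**2) ds.
Rewriting, the integral becomes 4·∫ 1/u du = 4·log(u).
Substituting back, u = s**3 - 1.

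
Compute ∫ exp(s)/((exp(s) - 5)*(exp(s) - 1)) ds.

log(exp(s) - 5)/4 - log(exp(s) - 1)/4 + C

Let u = e^s, du = e^s ds.
The integral becomes ∫ du/((u-1)(u-5)); decompose into partial fractions.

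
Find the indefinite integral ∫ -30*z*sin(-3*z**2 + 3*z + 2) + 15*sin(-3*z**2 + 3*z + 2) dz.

Let u = 3*z**2 - 3*z - 2, so du = (6*z - 3) dz.
Rewriting, the integral becomes 5·∫ sin(u) du = 5·-cos(u).
Substituting back, u = 3*z**2 - 3*z - 2.

-5*cos(-3*z**2 + 3*z + 2) + C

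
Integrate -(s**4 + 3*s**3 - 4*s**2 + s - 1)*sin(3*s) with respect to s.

s**4*cos(3*s)/3 - 4*s**3*sin(3*s)/9 + s**3*cos(3*s) - s**2*sin(3*s) - 16*s**2*cos(3*s)/9 + 32*s*sin(3*s)/27 - s*cos(3*s)/3 + sin(3*s)/9 + 5*cos(3*s)/81 + C

Use integration by parts with u = s**4 + 3*s**3 - 4*s**2 + s - 1, dv = -sin(3*s) ds, so v = cos(3*s)/3.
Apply parts 4 times (tabular method): alternate signs, differentiate u down to 0, integrate dv up.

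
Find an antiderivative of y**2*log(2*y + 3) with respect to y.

Use integration by parts with u = log(2*y + 3), dv = y**2 dy.
Then du = 2/(2*y + 3) dy and v = y**3/3.

y**3*log(2*y + 3)/3 - y**3/9 + y**2/4 - 3*y/4 + 9*log(2*y + 3)/8 + C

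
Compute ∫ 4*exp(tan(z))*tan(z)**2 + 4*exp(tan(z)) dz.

4*exp(tan(z)) + C

Let u = tan(z), so du = (tan(z)**2 + 1) dz.
Rewriting, the integral becomes 4·∫ e^u du = 4·e^u.
Substituting back, u = tan(z).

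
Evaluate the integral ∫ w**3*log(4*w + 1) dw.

w**4*log(4*w + 1)/4 - w**4/16 + w**3/48 - w**2/128 + w/256 - log(4*w + 1)/1024 + C

Use integration by parts with u = log(4*w + 1), dv = w**3 dw.
Then du = 4/(4*w + 1) dw and v = w**4/4.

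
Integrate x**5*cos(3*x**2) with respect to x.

x**4*sin(3*x**2)/6 + x**2*cos(3*x**2)/9 - sin(3*x**2)/27 + C

Let u = x², du = 2x dx; rewrite as (1/2)∫ u^2·cos(3u) du.
Now integrate by parts 2 times.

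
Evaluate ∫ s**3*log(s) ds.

s**4*log(s)/4 - s**4/16 + C

Use integration by parts with u = log(s), dv = s**3 ds.
Then du = 1/s ds and v = s**4/4.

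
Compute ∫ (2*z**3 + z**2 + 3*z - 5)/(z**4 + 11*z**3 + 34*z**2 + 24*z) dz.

-5*log(z)/24 + 3*log(z + 1)/5 - 43*log(z + 4)/8 + 419*log(z + 6)/60 + C

Factor the denominator: z*(z + 1)*(z + 4)*(z + 6).
Partial-fraction decomposition: 419/(60*(z + 6)) - 43/(8*(z + 4)) + 3/(5*(z + 1)) - 5/(24*z).
Integrate each term: A/(z−a) contributes A·log|z−a|.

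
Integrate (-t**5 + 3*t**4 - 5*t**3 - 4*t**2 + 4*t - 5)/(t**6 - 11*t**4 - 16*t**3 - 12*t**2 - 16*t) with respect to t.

5*log(t)/16 - 37*log(t - 4)/144 - 619*log(t + 2)/450 + 4*log(t**2 + 1)/25 - 6*atan(t)/25 - 91/(60*t + 120) + C

Factor the denominator: t*(t - 4)*(t + 2)**2*(t**2 + 1).
Partial-fraction decomposition: 2*(4*t - 3)/(25*(t**2 + 1)) - 619/(450*(t + 2)) + 91/(60*(t + 2)**2) - 37/(144*(t - 4)) + 5/(16*t).
Integrate each term; A/(t−a) gives A·log|t−a|; the (Bt+D)/(t²+p²) term gives a log and an atan.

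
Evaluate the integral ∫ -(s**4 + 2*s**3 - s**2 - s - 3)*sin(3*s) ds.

Use integration by parts with u = s**4 + 2*s**3 - s**2 - s - 3, dv = -sin(3*s) ds, so v = cos(3*s)/3.
Apply parts 4 times (tabular method): alternate signs, differentiate u down to 0, integrate dv up.

s**4*cos(3*s)/3 - 4*s**3*sin(3*s)/9 + 2*s**3*cos(3*s)/3 - 2*s**2*sin(3*s)/3 - 7*s**2*cos(3*s)/9 + 14*s*sin(3*s)/27 - 7*s*cos(3*s)/9 + 7*sin(3*s)/27 - 67*cos(3*s)/81 + C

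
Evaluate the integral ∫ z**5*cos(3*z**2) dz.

Let u = z², du = 2z dz; rewrite as (1/2)∫ u^2·cos(3u) du.
Now integrate by parts 2 times.

z**4*sin(3*z**2)/6 + z**2*cos(3*z**2)/9 - sin(3*z**2)/27 + C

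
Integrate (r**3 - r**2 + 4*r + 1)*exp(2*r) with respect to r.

(4*r**3 - 10*r**2 + 26*r - 9)*exp(2*r)/8 + C

Use integration by parts with u = r**3 - r**2 + 4*r + 1, dv = exp(2*r) dr, so v = exp(2*r)/2.
Apply parts 3 times (tabular method): alternate signs, differentiate u down to 0, integrate dv up.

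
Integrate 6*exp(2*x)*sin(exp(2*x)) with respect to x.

-3*cos(exp(2*x)) + C

Let u = exp(2*x), so du = (2*exp(2*x)) dx.
Rewriting, the integral becomes 3·∫ sin(u) du = 3·-cos(u).
Substituting back, u = exp(2*x).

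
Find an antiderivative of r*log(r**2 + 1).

r**2*log(r**2 + 1)/2 - r**2/2 + log(r**2 + 1)/2 + C

Let u = r**2 + 1, so du = (2*r) dr.
The integral becomes (1/2)·∫ log(u) du; integrate by parts with u′=log(u), dv′=du.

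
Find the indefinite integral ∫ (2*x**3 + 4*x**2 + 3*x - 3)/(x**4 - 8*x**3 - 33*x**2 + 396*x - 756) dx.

Factor the denominator: (x - 6)**2*(x - 3)*(x + 7).
Partial-fraction decomposition: 257/(845*(x + 7)) + 16/(15*(x - 3)) + 319/(507*(x - 6)) + 197/(13*(x - 6)**2).
Integrate each term; A/(x−a) gives A·log|x−a|; A/(x−a)² gives −A/(x−a).

319*log(x - 6)/507 + 16*log(x - 3)/15 + 257*log(x + 7)/845 - 197/(13*x - 78) + C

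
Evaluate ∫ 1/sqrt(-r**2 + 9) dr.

Substitute r = 3·sin(θ), so dr = 3·cos(θ) dθ and the radical becomes sqrt(-r**2 + 9) = 3·cos(θ) by the Pythagorean identity.
Integrate the resulting trig expression in θ, then back-substitute θ = asin(r/3), sin(θ) = r/3, cos(θ) = sqrt(-r**2 + 9)/3 (absorbing any constant into C).

asin(r/3) + C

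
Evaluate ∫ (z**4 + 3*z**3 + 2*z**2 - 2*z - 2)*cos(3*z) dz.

z**4*sin(3*z)/3 + z**3*sin(3*z) + 4*z**3*cos(3*z)/9 + 2*z**2*sin(3*z)/9 + z**2*cos(3*z) - 4*z*sin(3*z)/3 + 4*z*cos(3*z)/27 - 58*sin(3*z)/81 - 4*cos(3*z)/9 + C

Use integration by parts with u = z**4 + 3*z**3 + 2*z**2 - 2*z - 2, dv = cos(3*z) dz, so v = sin(3*z)/3.
Apply parts 4 times (tabular method): alternate signs, differentiate u down to 0, integrate dv up.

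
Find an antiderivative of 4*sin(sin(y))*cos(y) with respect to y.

-4*cos(sin(y)) + C

Let u = sin(y), so du = (cos(y)) dy.
Rewriting, the integral becomes 4·∫ sin(u) du = 4·-cos(u).
Substituting back, u = sin(y).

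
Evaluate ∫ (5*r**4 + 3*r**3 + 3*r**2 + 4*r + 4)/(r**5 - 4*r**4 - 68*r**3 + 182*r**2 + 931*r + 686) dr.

1654873*log(r - 7)/508032 + 5*log(r + 1)/384 - 64*log(r + 2)/405 + 11099*log(r + 7)/5880 - 13213/(1008*r - 7056) + C

Factor the denominator: (r - 7)**2*(r + 1)*(r + 2)*(r + 7).
Partial-fraction decomposition: 11099/(5880*(r + 7)) - 64/(405*(r + 2)) + 5/(384*(r + 1)) + 1654873/(508032*(r - 7)) + 13213/(1008*(r - 7)**2).
Integrate each term; A/(r−a) gives A·log|r−a|; A/(r−a)² gives −A/(r−a).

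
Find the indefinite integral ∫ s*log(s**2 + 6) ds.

Let u = s**2 + 6, so du = (2*s) ds.
The integral becomes (1/2)·∫ log(u) du; integrate by parts with u′=log(u), dv′=du.

s**2*log(s**2 + 6)/2 - s**2/2 + 3*log(s**2 + 6) + C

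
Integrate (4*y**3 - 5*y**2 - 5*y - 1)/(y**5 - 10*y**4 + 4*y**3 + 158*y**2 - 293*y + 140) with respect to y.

1091*log(y - 7)/792 - 349*log(y - 5)/288 - 271*log(y - 1)/7200 - 317*log(y + 4)/2475 + 7/(120*y - 120) + C

Factor the denominator: (y - 7)*(y - 5)*(y - 1)**2*(y + 4).
Partial-fraction decomposition: -317/(2475*(y + 4)) - 271/(7200*(y - 1)) - 7/(120*(y - 1)**2) - 349/(288*(y - 5)) + 1091/(792*(y - 7)).
Integrate each term; A/(y−a) gives A·log|y−a|; A/(y−a)² gives −A/(y−a).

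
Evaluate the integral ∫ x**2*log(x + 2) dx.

x**3*log(x + 2)/3 - x**3/9 + x**2/3 - 4*x/3 + 8*log(x + 2)/3 + C

Use integration by parts with u = log(x + 2), dv = x**2 dx.
Then du = 1/(x + 2) dx and v = x**3/3.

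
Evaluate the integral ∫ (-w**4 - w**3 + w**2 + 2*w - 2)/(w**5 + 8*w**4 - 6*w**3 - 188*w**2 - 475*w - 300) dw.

-239*log(w - 5)/1440 + log(w + 1)/48 - 53*log(w + 3)/32 + 62*log(w + 4)/9 - 487*log(w + 5)/80 + C

Factor the denominator: (w - 5)*(w + 1)*(w + 3)*(w + 4)*(w + 5).
Partial-fraction decomposition: -487/(80*(w + 5)) + 62/(9*(w + 4)) - 53/(32*(w + 3)) + 1/(48*(w + 1)) - 239/(1440*(w - 5)).
Integrate each term: A/(w−a) contributes A·log|w−a|.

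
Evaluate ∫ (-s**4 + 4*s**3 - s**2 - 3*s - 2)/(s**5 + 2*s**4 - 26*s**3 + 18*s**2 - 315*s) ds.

2*log(s)/315 - 167*log(s - 5)/2040 - 3803*log(s + 7)/4872 - 1277*log(s**2 + 9)/17748 + 466*atan(s/3)/1479 + C

Factor the denominator: s*(s - 5)*(s + 7)*(s**2 + 9).
Partial-fraction decomposition: -(1277*s - 8388)/(8874*(s**2 + 9)) - 3803/(4872*(s + 7)) - 167/(2040*(s - 5)) + 2/(315*s).
Integrate each term; A/(s−a) gives A·log|s−a|; the (Bs+D)/(s²+p²) term gives a log and an atan.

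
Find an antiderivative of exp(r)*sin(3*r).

Let I denote the integral. Integrate by parts with u = sin(3*r), dv = exp(r) dr, so v = exp(r): I = exp(r)*sin(3*r) − 3·∫ exp(r)*cos(3*r) dr.
Apply parts again with u = cos(3*r), dv = exp(r) dr: ∫ exp(r)*cos(3*r) dr = exp(r)*cos(3*r) + 3·I. Substituting back brings back I: I = exp(r)*sin(3*r) - 3*exp(r)*cos(3*r) − 9·I.
Solving for I: (1 + 9)·I equals the remaining terms, so I = (1/10)·(exp(r)*sin(3*r) - 3*exp(r)*cos(3*r)).

exp(r)*sin(3*r)/10 - 3*exp(r)*cos(3*r)/10 + C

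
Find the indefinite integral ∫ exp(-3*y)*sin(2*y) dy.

-3*exp(-3*y)*sin(2*y)/13 - 2*exp(-3*y)*cos(2*y)/13 + C

Let I denote the integral. Integrate by parts with u = sin(2*y), dv = exp(-3*y) dy, so v = -exp(-3*y)/3: I = -exp(-3*y)*sin(2*y)/3 + (2/3)·∫ exp(-3*y)*cos(2*y) dy.
Apply parts again with u = cos(2*y), dv = exp(-3*y) dy: ∫ exp(-3*y)*cos(2*y) dy = -exp(-3*y)*cos(2*y)/3 − (2/3)·I. Substituting back brings back I: I = -exp(-3*y)*sin(2*y)/3 - 2*exp(-3*y)*cos(2*y)/9 − (4/9)·I.
Solving for I: (1 + 4/9)·I equals the remaining terms, so I = (9/13)·(-exp(-3*y)*sin(2*y)/3 - 2*exp(-3*y)*cos(2*y)/9).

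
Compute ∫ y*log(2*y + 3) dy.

Use integration by parts with u = log(2*y + 3), dv = y dy.
Then du = 2/(2*y + 3) dy and v = y**2/2.

y**2*log(2*y + 3)/2 - y**2/4 + 3*y/4 - 9*log(2*y + 3)/8 + C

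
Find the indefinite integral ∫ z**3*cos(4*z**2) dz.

z**2*sin(4*z**2)/8 + cos(4*z**2)/32 + C

Let u = z², du = 2z dz; rewrite as (1/2)∫ u^1·cos(4u) du.
Now integrate by parts 1 time.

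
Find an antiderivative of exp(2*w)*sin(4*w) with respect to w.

exp(2*w)*sin(4*w)/10 - exp(2*w)*cos(4*w)/5 + C

Let I denote the integral. Integrate by parts with u = sin(4*w), dv = exp(2*w) dw, so v = exp(2*w)/2: I = exp(2*w)*sin(4*w)/2 − 2·∫ exp(2*w)*cos(4*w) dw.
Apply parts again with u = cos(4*w), dv = exp(2*w) dw: ∫ exp(2*w)*cos(4*w) dw = exp(2*w)*cos(4*w)/2 + 2·I. Substituting back brings back I: I = exp(2*w)*sin(4*w)/2 - exp(2*w)*cos(4*w) − 4·I.
Solving for I: (1 + 4)·I equals the remaining terms, so I = (1/5)·(exp(2*w)*sin(4*w)/2 - exp(2*w)*cos(4*w)).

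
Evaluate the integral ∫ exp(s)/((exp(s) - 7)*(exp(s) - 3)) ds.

Let u = e^s, du = e^s ds.
The integral becomes ∫ du/((u-7)(u-3)); decompose into partial fractions.

log(exp(s) - 7)/4 - log(exp(s) - 3)/4 + C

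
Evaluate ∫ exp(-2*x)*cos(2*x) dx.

exp(-2*x)*sin(2*x)/4 - exp(-2*x)*cos(2*x)/4 + C

Let I denote the integral. Integrate by parts with u = cos(2*x), dv = exp(-2*x) dx, so v = -exp(-2*x)/2: I = -exp(-2*x)*cos(2*x)/2 − ∫ exp(-2*x)*sin(2*x) dx.
Apply parts again with u = sin(2*x), dv = exp(-2*x) dx: ∫ exp(-2*x)*sin(2*x) dx = -exp(-2*x)*sin(2*x)/2 + I. Substituting back brings back I: I = exp(-2*x)*sin(2*x)/2 - exp(-2*x)*cos(2*x)/2 − I.
Solving for I: (1 + 1)·I equals the remaining terms, so I = (1/2)·(exp(-2*x)*sin(2*x)/2 - exp(-2*x)*cos(2*x)/2).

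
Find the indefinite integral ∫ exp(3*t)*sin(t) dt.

3*exp(3*t)*sin(t)/10 - exp(3*t)*cos(t)/10 + C

Let I denote the integral. Integrate by parts with u = sin(t), dv = exp(3*t) dt, so v = exp(3*t)/3: I = exp(3*t)*sin(t)/3 − (1/3)·∫ exp(3*t)*cos(t) dt.
Apply parts again with u = cos(t), dv = exp(3*t) dt: ∫ exp(3*t)*cos(t) dt = exp(3*t)*cos(t)/3 + (1/3)·I. Substituting back brings back I: I = exp(3*t)*sin(t)/3 - exp(3*t)*cos(t)/9 − (1/9)·I.
Solving for I: (1 + 1/9)·I equals the remaining terms, so I = (9/10)·(exp(3*t)*sin(t)/3 - exp(3*t)*cos(t)/9).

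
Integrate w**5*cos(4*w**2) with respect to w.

w**4*sin(4*w**2)/8 + w**2*cos(4*w**2)/16 - sin(4*w**2)/64 + C

Let u = w², du = 2w dw; rewrite as (1/2)∫ u^2·cos(4u) du.
Now integrate by parts 2 times.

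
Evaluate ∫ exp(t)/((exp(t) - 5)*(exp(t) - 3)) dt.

Let u = e^t, du = e^t dt.
The integral becomes ∫ du/((u-3)(u-5)); decompose into partial fractions.

log(exp(t) - 5)/2 - log(exp(t) - 3)/2 + C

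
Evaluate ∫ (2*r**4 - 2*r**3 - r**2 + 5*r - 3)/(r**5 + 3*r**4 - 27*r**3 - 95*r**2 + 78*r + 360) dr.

Factor the denominator: (r - 5)*(r - 2)*(r + 3)**2*(r + 4).
Partial-fraction decomposition: 601/(54*(r + 4)) - 15463/(1600*(r + 3)) + 189/(40*(r + 3)**2) - 19/(450*(r - 2)) + 997/(1728*(r - 5)).
Integrate each term; A/(r−a) gives A·log|r−a|; A/(r−a)² gives −A/(r−a).

997*log(r - 5)/1728 - 19*log(r - 2)/450 - 15463*log(r + 3)/1600 + 601*log(r + 4)/54 - 189/(40*r + 120) + C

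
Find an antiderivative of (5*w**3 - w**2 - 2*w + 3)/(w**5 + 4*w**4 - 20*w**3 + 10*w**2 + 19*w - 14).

Factor the denominator: (w - 2)*(w - 1)**2*(w + 1)*(w + 7).
Partial-fraction decomposition: -1747/(3456*(w + 7)) + 1/(72*(w + 1)) - 103/(128*(w - 1)) - 5/(16*(w - 1)**2) + 35/(27*(w - 2)).
Integrate each term; A/(w−a) gives A·log|w−a|; A/(w−a)² gives −A/(w−a).

35*log(w - 2)/27 - 103*log(w - 1)/128 + log(w + 1)/72 - 1747*log(w + 7)/3456 + 5/(16*w - 16) + C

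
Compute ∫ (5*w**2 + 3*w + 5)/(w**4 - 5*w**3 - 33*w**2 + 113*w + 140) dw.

271*log(w - 7)/288 - 97*log(w - 4)/135 + 7*log(w + 1)/160 - 115*log(w + 5)/432 + C

Factor the denominator: (w - 7)*(w - 4)*(w + 1)*(w + 5).
Partial-fraction decomposition: -115/(432*(w + 5)) + 7/(160*(w + 1)) - 97/(135*(w - 4)) + 271/(288*(w - 7)).
Integrate each term: A/(w−a) contributes A·log|w−a|.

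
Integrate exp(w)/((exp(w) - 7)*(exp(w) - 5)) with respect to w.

log(exp(w) - 7)/2 - log(exp(w) - 5)/2 + C

Let u = e^w, du = e^w dw.
The integral becomes ∫ du/((u-5)(u-7)); decompose into partial fractions.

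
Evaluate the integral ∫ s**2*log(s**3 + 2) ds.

Let u = s**3 + 2, so du = (3*s**2) ds.
The integral becomes (1/3)·∫ log(u) du; integrate by parts with u′=log(u), dv′=du.

s**3*log(s**3 + 2)/3 - s**3/3 + 2*log(s**3 + 2)/3 + C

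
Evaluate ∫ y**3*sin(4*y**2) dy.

-y**2*cos(4*y**2)/8 + sin(4*y**2)/32 + C

Let u = y², du = 2y dy; rewrite as (1/2)∫ u^1·sin(4u) du.
Now integrate by parts 1 time.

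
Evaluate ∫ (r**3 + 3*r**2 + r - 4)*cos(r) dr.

r**3*sin(r) + 3*r**2*sin(r) + 3*r**2*cos(r) - 5*r*sin(r) + 6*r*cos(r) - 10*sin(r) - 5*cos(r) + C

Use integration by parts with u = r**3 + 3*r**2 + r - 4, dv = cos(r) dr, so v = sin(r).
Apply parts 3 times (tabular method): alternate signs, differentiate u down to 0, integrate dv up.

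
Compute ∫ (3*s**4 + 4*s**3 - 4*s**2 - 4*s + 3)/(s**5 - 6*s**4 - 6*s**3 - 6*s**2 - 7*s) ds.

Factor the denominator: s*(s - 7)*(s + 1)*(s**2 + 1).
Partial-fraction decomposition: (8*s + 31)/(25*(s**2 + 1)) + 1/(8*(s + 1)) + 4177/(1400*(s - 7)) - 3/(7*s).
Integrate each term; A/(s−a) gives A·log|s−a|; the (Bs+D)/(s²+p²) term gives a log and an atan.

-3*log(s)/7 + 4177*log(s - 7)/1400 + log(s + 1)/8 + 4*log(s**2 + 1)/25 + 31*atan(s)/25 + C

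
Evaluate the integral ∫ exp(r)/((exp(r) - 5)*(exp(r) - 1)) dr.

log(exp(r) - 5)/4 - log(exp(r) - 1)/4 + C

Let u = e^r, du = e^r dr.
The integral becomes ∫ du/((u-5)(u-1)); decompose into partial fractions.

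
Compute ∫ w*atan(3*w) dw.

Use integration by parts with u = arctan(3*w), dv = w dw.
Then du = 3/(9*w**2 + 1) dw.

w**2*atan(3*w)/2 - w/6 + atan(3*w)/18 + C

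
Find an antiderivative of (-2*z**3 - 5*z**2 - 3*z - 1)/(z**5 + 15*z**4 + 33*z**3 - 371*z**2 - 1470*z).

Factor the denominator: z*(z - 5)*(z + 6)*(z + 7)**2.
Partial-fraction decomposition: -28415/(7056*(z + 7)) - 461/(84*(z + 7)**2) + 269/(66*(z + 6)) - 391/(7920*(z - 5)) + 1/(1470*z).
Integrate each term; A/(z−a) gives A·log|z−a|; A/(z−a)² gives −A/(z−a).

log(z)/1470 - 391*log(z - 5)/7920 + 269*log(z + 6)/66 - 28415*log(z + 7)/7056 + 461/(84*z + 588) + C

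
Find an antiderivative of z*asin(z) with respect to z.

z**2*asin(z)/2 + z*sqrt(-z**2 + 1)/4 - asin(z)/4 + C

Use integration by parts with u = arcsin(z), dv = z dz.
Then du = 1/sqrt(-z**2 + 1) dz.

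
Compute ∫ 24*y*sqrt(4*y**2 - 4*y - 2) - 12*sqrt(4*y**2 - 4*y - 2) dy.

Let u = 4*y**2 - 4*y - 2, so du = (8*y - 4) dy.
Rewriting, the integral becomes 3·∫ √u du = 3·(2/3)u^(3/2).
Substituting back, u = 4*y**2 - 4*y - 2.

2*(4*y**2 - 4*y - 2)**(3/2) + C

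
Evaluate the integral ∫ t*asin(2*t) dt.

t**2*asin(2*t)/2 + t*sqrt(-4*t**2 + 1)/8 - asin(2*t)/16 + C

Use integration by parts with u = arcsin(2*t), dv = t dt.
Then du = 2/sqrt(-4*t**2 + 1) dt.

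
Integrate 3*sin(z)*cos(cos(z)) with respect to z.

-3*sin(cos(z)) + C

Let u = cos(z), so du = (-sin(z)) dz.
Rewriting, the integral becomes -3·∫ cos(u) du = -3·sin(u).
Substituting back, u = cos(z).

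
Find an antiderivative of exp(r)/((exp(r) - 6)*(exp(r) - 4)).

log(exp(r) - 6)/2 - log(exp(r) - 4)/2 + C

Let u = e^r, du = e^r dr.
The integral becomes ∫ du/((u-6)(u-4)); decompose into partial fractions.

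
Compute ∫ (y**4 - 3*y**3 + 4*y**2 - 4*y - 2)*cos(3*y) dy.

Use integration by parts with u = y**4 - 3*y**3 + 4*y**2 - 4*y - 2, dv = cos(3*y) dy, so v = sin(3*y)/3.
Apply parts 4 times (tabular method): alternate signs, differentiate u down to 0, integrate dv up.

y**4*sin(3*y)/3 - y**3*sin(3*y) + 4*y**3*cos(3*y)/9 + 8*y**2*sin(3*y)/9 - y**2*cos(3*y) - 2*y*sin(3*y)/3 + 16*y*cos(3*y)/27 - 70*sin(3*y)/81 - 2*cos(3*y)/9 + C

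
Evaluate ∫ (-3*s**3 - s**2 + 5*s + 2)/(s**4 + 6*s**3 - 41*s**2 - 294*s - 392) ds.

-347*log(s - 7)/462 - 2*log(s + 2)/15 + 79*log(s + 4)/33 - 947*log(s + 7)/210 + C

Factor the denominator: (s - 7)*(s + 2)*(s + 4)*(s + 7).
Partial-fraction decomposition: -947/(210*(s + 7)) + 79/(33*(s + 4)) - 2/(15*(s + 2)) - 347/(462*(s - 7)).
Integrate each term: A/(s−a) contributes A·log|s−a|.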